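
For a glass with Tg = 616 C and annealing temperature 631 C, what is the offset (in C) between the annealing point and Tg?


Offset = T_anneal - Tg:
  offset = 631 - 616 = 15 C

15 C


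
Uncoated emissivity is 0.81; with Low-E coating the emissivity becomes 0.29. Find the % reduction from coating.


Percentage reduction = (1 - coated/uncoated) * 100
  Ratio = 0.29 / 0.81 = 0.358
  Reduction = (1 - 0.358) * 100 = 64.2%

64.2%


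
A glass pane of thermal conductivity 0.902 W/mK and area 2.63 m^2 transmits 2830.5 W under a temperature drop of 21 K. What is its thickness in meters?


Fourier's law: t = k * A * dT / Q
  t = 0.902 * 2.63 * 21 / 2830.5
  t = 49.81746 / 2830.5 = 0.0176 m

0.0176 m


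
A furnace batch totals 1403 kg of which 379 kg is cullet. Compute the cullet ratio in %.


Cullet ratio = (cullet mass / total batch mass) * 100
  Ratio = 379 / 1403 * 100 = 27.01%

27.01%


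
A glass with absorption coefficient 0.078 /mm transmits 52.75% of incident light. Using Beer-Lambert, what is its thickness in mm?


Rearrange T = exp(-alpha * thickness):
  thickness = -ln(T) / alpha
  T = 52.75/100 = 0.5275
  ln(T) = -0.63961
  -ln(T) = 0.63961
  thickness = 0.63961 / 0.078 = 8.2 mm

8.2 mm


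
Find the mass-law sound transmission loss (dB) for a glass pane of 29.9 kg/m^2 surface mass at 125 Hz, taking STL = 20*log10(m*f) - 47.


Mass law: STL = 20 * log10(m * f) - 47
  m * f = 29.9 * 125 = 3737.5
  log10(3737.5) = 3.57258
  STL = 20 * 3.57258 - 47 = 71.4516 - 47 = 24.5 dB

24.5 dB


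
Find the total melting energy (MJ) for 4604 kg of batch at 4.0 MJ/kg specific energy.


Total energy = mass * specific energy
  E = 4604 * 4.0 = 18416 MJ

18416 MJ


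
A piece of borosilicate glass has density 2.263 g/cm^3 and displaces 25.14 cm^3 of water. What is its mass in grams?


Rearrange rho = m / V:
  m = rho * V
  m = 2.263 * 25.14 = 56.892 g

56.892 g


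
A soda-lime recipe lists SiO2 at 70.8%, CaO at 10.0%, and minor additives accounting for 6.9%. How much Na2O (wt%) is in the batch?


Pieces sum to 100%:
  Na2O = 100 - (SiO2 + CaO + others)
  Na2O = 100 - (70.8 + 10.0 + 6.9) = 12.3%

12.3%


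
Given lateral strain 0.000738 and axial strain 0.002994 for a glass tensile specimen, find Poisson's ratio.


Poisson's ratio: nu = lateral strain / axial strain
  nu = 0.000738 / 0.002994 = 0.2465

0.2465


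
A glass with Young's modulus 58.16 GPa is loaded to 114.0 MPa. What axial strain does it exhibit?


Rearrange E = sigma / epsilon:
  epsilon = sigma / E
  E (MPa) = 58.16 * 1000 = 58160
  epsilon = 114.0 / 58160 = 0.00196

0.00196


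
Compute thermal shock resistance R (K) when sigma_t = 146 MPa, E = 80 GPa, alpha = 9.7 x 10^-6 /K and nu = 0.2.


Thermal shock resistance: R = sigma * (1 - nu) / (E * alpha)
  Numerator = 146 * (1 - 0.2) = 116.8
  Denominator = 80 * 1000 * (9.7 x 10^-6) = 0.776
  R = 116.8 / 0.776 = 150.5 K

150.5 K


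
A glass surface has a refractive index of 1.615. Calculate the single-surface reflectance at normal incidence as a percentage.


Fresnel reflectance at normal incidence:
  R = ((n - 1)/(n + 1))^2
  (n - 1)/(n + 1) = (1.615 - 1)/(1.615 + 1) = 0.235182
  R = 0.235182^2 = 0.0553106
  R(%) = 0.0553106 * 100 = 5.531%

5.531%


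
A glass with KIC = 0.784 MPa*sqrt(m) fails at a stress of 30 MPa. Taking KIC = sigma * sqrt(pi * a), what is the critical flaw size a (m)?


Rearrange KIC = sigma * sqrt(pi * a):
  sqrt(pi * a) = KIC / sigma
  sqrt(pi * a) = 0.784 / 30 = 0.026133
  a = (KIC / sigma)^2 / pi
  a = 0.026133^2 / pi = 0.0002174 m

0.0002174 m


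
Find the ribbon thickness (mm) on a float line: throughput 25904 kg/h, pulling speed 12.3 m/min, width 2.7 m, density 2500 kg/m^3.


Ribbon cross-section from mass balance:
  Volume rate = throughput / density = 25904 / 2500 = 10.3616 m^3/h
  thickness = volume rate / (speed * 60 * width), i.e.
  thickness = throughput / (60 * speed * width * density) * 1000
  thickness = 25904 / (60 * 12.3 * 2.7 * 2500) * 1000 = 5.2 mm

5.2 mm


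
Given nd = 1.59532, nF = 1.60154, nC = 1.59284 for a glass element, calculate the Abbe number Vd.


Abbe number formula: Vd = (nd - 1) / (nF - nC)
  nd - 1 = 1.59532 - 1 = 0.59532
  nF - nC = 1.60154 - 1.59284 = 0.0087
  Vd = 0.59532 / 0.0087 = 68.43

68.43


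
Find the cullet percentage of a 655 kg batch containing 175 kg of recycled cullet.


Cullet ratio = (cullet mass / total batch mass) * 100
  Ratio = 175 / 655 * 100 = 26.72%

26.72%


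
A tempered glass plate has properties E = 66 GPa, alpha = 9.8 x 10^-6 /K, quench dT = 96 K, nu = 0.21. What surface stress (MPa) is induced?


Tempering stress: sigma = E * alpha * dT / (1 - nu)
  E (MPa) = 66 * 1000 = 66000
  Numerator = 66000 * (9.8 x 10^-6) * 96 = 62.0928
  Denominator = 1 - 0.21 = 0.79
  sigma = 62.0928 / 0.79 = 78.6 MPa

78.6 MPa


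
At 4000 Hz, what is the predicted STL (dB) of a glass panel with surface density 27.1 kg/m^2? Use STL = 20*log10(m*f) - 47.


Mass law: STL = 20 * log10(m * f) - 47
  m * f = 27.1 * 4000 = 108400
  log10(108400) = 5.03503
  STL = 20 * 5.03503 - 47 = 100.7006 - 47 = 53.7 dB

53.7 dB


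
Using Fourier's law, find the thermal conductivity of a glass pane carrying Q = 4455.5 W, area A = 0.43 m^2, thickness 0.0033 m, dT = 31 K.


Fourier's law rearranged: k = Q * t / (A * dT)
  Numerator = 4455.5 * 0.0033 = 14.70315
  Denominator = 0.43 * 31 = 13.33
  k = 14.70315 / 13.33 = 1.103 W/mK

1.103 W/mK


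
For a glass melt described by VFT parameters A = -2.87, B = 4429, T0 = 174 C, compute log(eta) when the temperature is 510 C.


VFT equation: log(eta) = A + B / (T - T0)
  T - T0 = 510 - 174 = 336
  B / (T - T0) = 4429 / 336 = 13.182
  log(eta) = -2.87 + 13.182 = 10.312

10.312


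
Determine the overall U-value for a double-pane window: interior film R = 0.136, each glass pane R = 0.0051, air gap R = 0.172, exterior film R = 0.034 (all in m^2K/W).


Total thermal resistance (series):
  R_total = R_in + R_glass + R_air + R_glass + R_out
  R_total = 0.136 + 0.0051 + 0.172 + 0.0051 + 0.034 = 0.3522 m^2K/W
U-value = 1 / R_total = 1 / 0.3522 = 2.839 W/m^2K

2.839 W/m^2K


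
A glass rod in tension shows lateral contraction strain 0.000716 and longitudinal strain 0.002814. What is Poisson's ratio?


Poisson's ratio: nu = lateral strain / axial strain
  nu = 0.000716 / 0.002814 = 0.2544

0.2544


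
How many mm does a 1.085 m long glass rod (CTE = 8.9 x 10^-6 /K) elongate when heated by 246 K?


Thermal expansion formula: dL = alpha * L0 * dT
  dL = (8.9 x 10^-6) * 1.085 * 246 = 0.0023755 m
Convert to mm: 0.0023755 * 1000 = 2.3755 mm

2.3755 mm


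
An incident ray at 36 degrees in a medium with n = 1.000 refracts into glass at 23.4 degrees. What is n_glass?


Apply Snell's law: n1 * sin(theta1) = n2 * sin(theta2)
  n2 = n1 * sin(theta1) / sin(theta2)
  sin(36) = 0.587785
  sin(23.4) = 0.397148
  n2 = 1.000 * 0.587785 / 0.397148 = 1.48

1.48


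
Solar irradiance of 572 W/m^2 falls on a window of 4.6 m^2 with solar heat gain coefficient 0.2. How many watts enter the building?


Solar heat gain: Q = Area * SHGC * Irradiance
  Q = 4.6 * 0.2 * 572 = 526.2 W

526.2 W


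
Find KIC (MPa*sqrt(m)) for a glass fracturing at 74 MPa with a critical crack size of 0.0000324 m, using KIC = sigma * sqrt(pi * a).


Fracture toughness: KIC = sigma * sqrt(pi * a)
  pi * a = pi * 0.0000324 = 0.000101788
  sqrt(pi * a) = 0.010089
  KIC = 74 * 0.010089 = 0.747 MPa*sqrt(m)

0.747 MPa*sqrt(m)


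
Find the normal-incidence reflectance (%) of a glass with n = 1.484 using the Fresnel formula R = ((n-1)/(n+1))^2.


Fresnel reflectance at normal incidence:
  R = ((n - 1)/(n + 1))^2
  (n - 1)/(n + 1) = (1.484 - 1)/(1.484 + 1) = 0.194847
  R = 0.194847^2 = 0.0379654
  R(%) = 0.0379654 * 100 = 3.797%

3.797%


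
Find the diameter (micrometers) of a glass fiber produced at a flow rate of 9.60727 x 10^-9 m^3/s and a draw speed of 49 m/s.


Cross-sectional area from continuity:
  A = Q / v = 9.60727 x 10^-9 / 49 = 1.960667 x 10^-10 m^2
Diameter from circular cross-section:
  d = sqrt(4A / pi) * 10^6 (m -> um)
  d = sqrt(4 * 1.960667 x 10^-10 / pi) * 10^6 = 15.8 um

15.8 um


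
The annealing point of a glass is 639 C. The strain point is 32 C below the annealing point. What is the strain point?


Strain point = annealing point - difference:
  T_strain = 639 - 32 = 607 C

607 C


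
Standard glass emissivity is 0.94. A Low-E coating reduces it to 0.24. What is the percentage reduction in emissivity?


Percentage reduction = (1 - coated/uncoated) * 100
  Ratio = 0.24 / 0.94 = 0.2553
  Reduction = (1 - 0.2553) * 100 = 74.5%

74.5%


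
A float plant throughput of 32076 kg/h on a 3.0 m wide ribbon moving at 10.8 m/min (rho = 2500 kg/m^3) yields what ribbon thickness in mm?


Ribbon cross-section from mass balance:
  Volume rate = throughput / density = 32076 / 2500 = 12.8304 m^3/h
  thickness = volume rate / (speed * 60 * width), i.e.
  thickness = throughput / (60 * speed * width * density) * 1000
  thickness = 32076 / (60 * 10.8 * 3.0 * 2500) * 1000 = 6.6 mm

6.6 mm


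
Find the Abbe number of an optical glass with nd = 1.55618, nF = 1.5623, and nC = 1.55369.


Abbe number formula: Vd = (nd - 1) / (nF - nC)
  nd - 1 = 1.55618 - 1 = 0.55618
  nF - nC = 1.5623 - 1.55369 = 0.00861
  Vd = 0.55618 / 0.00861 = 64.6

64.6


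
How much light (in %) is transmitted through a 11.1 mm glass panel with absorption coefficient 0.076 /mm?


Beer-Lambert law: T = exp(-alpha * thickness)
  exponent = -0.076 * 11.1 = -0.8436
  T = exp(-0.8436) = 0.4302
  Percentage = 0.4302 * 100 = 43.02%

43.02%


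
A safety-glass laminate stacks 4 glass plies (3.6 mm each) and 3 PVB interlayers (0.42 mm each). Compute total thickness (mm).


Total thickness = glass contribution + PVB contribution
  Glass: 4 * 3.6 = 14.4 mm
  PVB: 3 * 0.42 = 1.26 mm
  Total = 14.4 + 1.26 = 15.66 mm

15.66 mm


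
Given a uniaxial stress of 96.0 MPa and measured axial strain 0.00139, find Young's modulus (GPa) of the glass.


Young's modulus: E = stress / strain
  E = 96.0 MPa / 0.00139 = 69064.75 MPa
Convert to GPa: 69064.75 / 1000 = 69.06 GPa

69.06 GPa


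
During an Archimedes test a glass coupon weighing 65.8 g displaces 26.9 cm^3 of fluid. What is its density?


Use the definition of density:
  rho = mass / volume
  rho = 65.8 / 26.9 = 2.446 g/cm^3

2.446 g/cm^3


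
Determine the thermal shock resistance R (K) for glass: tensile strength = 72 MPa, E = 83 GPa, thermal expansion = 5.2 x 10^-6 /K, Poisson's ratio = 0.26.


Thermal shock resistance: R = sigma * (1 - nu) / (E * alpha)
  Numerator = 72 * (1 - 0.26) = 53.28
  Denominator = 83 * 1000 * (5.2 x 10^-6) = 0.4316
  R = 53.28 / 0.4316 = 123.4 K

123.4 K


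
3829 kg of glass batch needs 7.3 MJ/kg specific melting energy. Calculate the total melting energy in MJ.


Total energy = mass * specific energy
  E = 3829 * 7.3 = 27951.7 MJ

27951.7 MJ


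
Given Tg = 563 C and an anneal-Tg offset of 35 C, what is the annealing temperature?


The annealing temperature is Tg plus the offset:
  T_anneal = 563 + 35 = 598 C

598 C


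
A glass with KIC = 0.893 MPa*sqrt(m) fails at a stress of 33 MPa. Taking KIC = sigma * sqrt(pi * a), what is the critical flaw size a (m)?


Rearrange KIC = sigma * sqrt(pi * a):
  sqrt(pi * a) = KIC / sigma
  sqrt(pi * a) = 0.893 / 33 = 0.027061
  a = (KIC / sigma)^2 / pi
  a = 0.027061^2 / pi = 0.0002331 m

0.0002331 m


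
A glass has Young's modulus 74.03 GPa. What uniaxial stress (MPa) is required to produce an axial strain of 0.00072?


Rearrange E = sigma / epsilon:
  sigma = E * epsilon
  E (MPa) = 74.03 * 1000 = 74030
  sigma = 74030 * 0.00072 = 53.3 MPa

53.3 MPa


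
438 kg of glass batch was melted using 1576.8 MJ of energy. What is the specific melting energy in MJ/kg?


Rearrange E = m * s for s:
  s = E / m
  s = 1576.8 / 438 = 3.6 MJ/kg

3.6 MJ/kg


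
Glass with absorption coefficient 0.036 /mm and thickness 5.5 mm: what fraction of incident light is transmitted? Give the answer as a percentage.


Beer-Lambert law: T = exp(-alpha * thickness)
  exponent = -0.036 * 5.5 = -0.198
  T = exp(-0.198) = 0.8204
  Percentage = 0.8204 * 100 = 82.04%

82.04%


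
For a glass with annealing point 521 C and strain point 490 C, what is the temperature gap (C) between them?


Gap = T_anneal - T_strain:
  gap = 521 - 490 = 31 C

31 C


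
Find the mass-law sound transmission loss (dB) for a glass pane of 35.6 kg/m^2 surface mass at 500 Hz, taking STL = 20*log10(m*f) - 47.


Mass law: STL = 20 * log10(m * f) - 47
  m * f = 35.6 * 500 = 17800
  log10(17800) = 4.25042
  STL = 20 * 4.25042 - 47 = 85.0084 - 47 = 38.0 dB

38.0 dB


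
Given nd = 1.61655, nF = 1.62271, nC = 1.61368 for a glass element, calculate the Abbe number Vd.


Abbe number formula: Vd = (nd - 1) / (nF - nC)
  nd - 1 = 1.61655 - 1 = 0.61655
  nF - nC = 1.62271 - 1.61368 = 0.00903
  Vd = 0.61655 / 0.00903 = 68.28

68.28


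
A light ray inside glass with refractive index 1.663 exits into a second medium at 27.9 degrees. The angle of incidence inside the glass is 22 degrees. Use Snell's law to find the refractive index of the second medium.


Apply Snell's law: n1 * sin(theta1) = n2 * sin(theta2)
  n2 = n1 * sin(theta1) / sin(theta2)
  sin(22) = 0.374607
  sin(27.9) = 0.46793
  n2 = 1.663 * 0.374607 / 0.46793 = 1.3313

1.3313


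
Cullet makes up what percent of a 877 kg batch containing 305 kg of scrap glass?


Cullet ratio = (cullet mass / total batch mass) * 100
  Ratio = 305 / 877 * 100 = 34.78%

34.78%


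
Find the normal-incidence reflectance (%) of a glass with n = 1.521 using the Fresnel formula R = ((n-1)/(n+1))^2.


Fresnel reflectance at normal incidence:
  R = ((n - 1)/(n + 1))^2
  (n - 1)/(n + 1) = (1.521 - 1)/(1.521 + 1) = 0.206664
  R = 0.206664^2 = 0.04271
  R(%) = 0.04271 * 100 = 4.271%

4.271%


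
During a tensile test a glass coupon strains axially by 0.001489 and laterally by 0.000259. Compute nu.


Poisson's ratio: nu = lateral strain / axial strain
  nu = 0.000259 / 0.001489 = 0.1739

0.1739


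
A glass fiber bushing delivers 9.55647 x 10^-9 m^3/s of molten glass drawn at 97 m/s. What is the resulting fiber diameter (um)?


Cross-sectional area from continuity:
  A = Q / v = 9.55647 x 10^-9 / 97 = 9.852031 x 10^-11 m^2
Diameter from circular cross-section:
  d = sqrt(4A / pi) * 10^6 (m -> um)
  d = sqrt(4 * 9.852031 x 10^-11 / pi) * 10^6 = 11.2 um

11.2 um


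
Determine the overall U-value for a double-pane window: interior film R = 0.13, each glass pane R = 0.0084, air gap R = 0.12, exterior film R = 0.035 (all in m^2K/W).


Total thermal resistance (series):
  R_total = R_in + R_glass + R_air + R_glass + R_out
  R_total = 0.13 + 0.0084 + 0.12 + 0.0084 + 0.035 = 0.3018 m^2K/W
U-value = 1 / R_total = 1 / 0.3018 = 3.313 W/m^2K

3.313 W/m^2K


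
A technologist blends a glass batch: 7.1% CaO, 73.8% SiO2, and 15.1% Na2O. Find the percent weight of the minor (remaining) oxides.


Sum the three major oxides:
  SiO2 + Na2O + CaO = 73.8 + 15.1 + 7.1 = 96.0%
Subtract from 100%:
  Others = 100 - 96.0 = 4.0%

4.0%


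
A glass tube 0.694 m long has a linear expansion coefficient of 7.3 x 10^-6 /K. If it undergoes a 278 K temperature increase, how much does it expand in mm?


Thermal expansion formula: dL = alpha * L0 * dT
  dL = (7.3 x 10^-6) * 0.694 * 278 = 0.0014084 m
Convert to mm: 0.0014084 * 1000 = 1.4084 mm

1.4084 mm


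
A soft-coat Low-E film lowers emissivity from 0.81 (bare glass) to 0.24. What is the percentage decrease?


Percentage reduction = (1 - coated/uncoated) * 100
  Ratio = 0.24 / 0.81 = 0.2963
  Reduction = (1 - 0.2963) * 100 = 70.4%

70.4%


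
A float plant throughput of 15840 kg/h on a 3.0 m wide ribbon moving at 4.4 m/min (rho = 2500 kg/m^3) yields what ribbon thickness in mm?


Ribbon cross-section from mass balance:
  Volume rate = throughput / density = 15840 / 2500 = 6.336 m^3/h
  thickness = volume rate / (speed * 60 * width), i.e.
  thickness = throughput / (60 * speed * width * density) * 1000
  thickness = 15840 / (60 * 4.4 * 3.0 * 2500) * 1000 = 8.0 mm

8.0 mm


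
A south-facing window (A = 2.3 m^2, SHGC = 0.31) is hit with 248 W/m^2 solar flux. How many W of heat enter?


Solar heat gain: Q = Area * SHGC * Irradiance
  Q = 2.3 * 0.31 * 248 = 176.8 W

176.8 W


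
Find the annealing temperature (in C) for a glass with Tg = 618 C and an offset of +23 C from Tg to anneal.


The annealing temperature is Tg plus the offset:
  T_anneal = 618 + 23 = 641 C

641 C


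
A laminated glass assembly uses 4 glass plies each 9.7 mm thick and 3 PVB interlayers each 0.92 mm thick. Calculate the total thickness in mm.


Total thickness = glass contribution + PVB contribution
  Glass: 4 * 9.7 = 38.8 mm
  PVB: 3 * 0.92 = 2.76 mm
  Total = 38.8 + 2.76 = 41.56 mm

41.56 mm


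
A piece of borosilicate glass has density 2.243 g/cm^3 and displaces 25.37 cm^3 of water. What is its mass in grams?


Rearrange rho = m / V:
  m = rho * V
  m = 2.243 * 25.37 = 56.905 g

56.905 g


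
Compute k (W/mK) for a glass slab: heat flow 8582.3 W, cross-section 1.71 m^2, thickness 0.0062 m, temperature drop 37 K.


Fourier's law rearranged: k = Q * t / (A * dT)
  Numerator = 8582.3 * 0.0062 = 53.21026
  Denominator = 1.71 * 37 = 63.27
  k = 53.21026 / 63.27 = 0.841 W/mK

0.841 W/mK


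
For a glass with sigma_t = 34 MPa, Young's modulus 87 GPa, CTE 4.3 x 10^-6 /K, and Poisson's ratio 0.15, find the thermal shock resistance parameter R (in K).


Thermal shock resistance: R = sigma * (1 - nu) / (E * alpha)
  Numerator = 34 * (1 - 0.15) = 28.9
  Denominator = 87 * 1000 * (4.3 x 10^-6) = 0.3741
  R = 28.9 / 0.3741 = 77.3 K

77.3 K


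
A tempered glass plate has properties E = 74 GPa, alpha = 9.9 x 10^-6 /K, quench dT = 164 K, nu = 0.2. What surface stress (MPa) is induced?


Tempering stress: sigma = E * alpha * dT / (1 - nu)
  E (MPa) = 74 * 1000 = 74000
  Numerator = 74000 * (9.9 x 10^-6) * 164 = 120.1464
  Denominator = 1 - 0.2 = 0.8
  sigma = 120.1464 / 0.8 = 150.2 MPa

150.2 MPa


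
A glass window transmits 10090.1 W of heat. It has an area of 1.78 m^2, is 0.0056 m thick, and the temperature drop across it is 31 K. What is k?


Fourier's law rearranged: k = Q * t / (A * dT)
  Numerator = 10090.1 * 0.0056 = 56.50456
  Denominator = 1.78 * 31 = 55.18
  k = 56.50456 / 55.18 = 1.024 W/mK

1.024 W/mK


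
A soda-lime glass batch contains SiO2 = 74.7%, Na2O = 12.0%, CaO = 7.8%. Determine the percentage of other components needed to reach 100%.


Sum the three major oxides:
  SiO2 + Na2O + CaO = 74.7 + 12.0 + 7.8 = 94.5%
Subtract from 100%:
  Others = 100 - 94.5 = 5.5%

5.5%


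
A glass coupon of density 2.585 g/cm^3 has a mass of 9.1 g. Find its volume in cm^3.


Rearrange rho = m / V:
  V = m / rho
  V = 9.1 / 2.585 = 3.52 cm^3

3.52 cm^3


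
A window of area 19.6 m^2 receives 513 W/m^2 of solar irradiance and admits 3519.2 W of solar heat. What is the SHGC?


Rearrange Q = Area * SHGC * Irradiance:
  SHGC = Q / (Area * Irradiance)
  SHGC = 3519.2 / (19.6 * 513) = 0.35

0.35


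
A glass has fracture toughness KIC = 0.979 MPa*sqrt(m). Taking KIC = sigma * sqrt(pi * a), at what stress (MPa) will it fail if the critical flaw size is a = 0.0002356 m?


Rearrange KIC = sigma * sqrt(pi * a):
  sigma = KIC / sqrt(pi * a)
  sqrt(pi * 0.0002356) = 0.027206
  sigma = 0.979 / 0.027206 = 35.98 MPa

35.98 MPa


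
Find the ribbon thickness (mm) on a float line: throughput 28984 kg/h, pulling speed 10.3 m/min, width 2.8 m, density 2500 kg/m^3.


Ribbon cross-section from mass balance:
  Volume rate = throughput / density = 28984 / 2500 = 11.5936 m^3/h
  thickness = volume rate / (speed * 60 * width), i.e.
  thickness = throughput / (60 * speed * width * density) * 1000
  thickness = 28984 / (60 * 10.3 * 2.8 * 2500) * 1000 = 6.7 mm

6.7 mm


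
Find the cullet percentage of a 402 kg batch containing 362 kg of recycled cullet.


Cullet ratio = (cullet mass / total batch mass) * 100
  Ratio = 362 / 402 * 100 = 90.05%

90.05%


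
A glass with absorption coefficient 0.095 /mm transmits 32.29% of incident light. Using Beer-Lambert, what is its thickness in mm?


Rearrange T = exp(-alpha * thickness):
  thickness = -ln(T) / alpha
  T = 32.29/100 = 0.3229
  ln(T) = -1.13041
  -ln(T) = 1.13041
  thickness = 1.13041 / 0.095 = 11.9 mm

11.9 mm


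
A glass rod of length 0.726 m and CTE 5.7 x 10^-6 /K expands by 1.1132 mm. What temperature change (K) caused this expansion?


Rearrange dL = alpha * L0 * dT for dT:
  dT = dL / (alpha * L0)
  dL (m) = 1.1132 / 1000 = 0.0011132
  dT = 0.0011132 / ((5.7 x 10^-6) * 0.726) = 269.0 K

269.0 K


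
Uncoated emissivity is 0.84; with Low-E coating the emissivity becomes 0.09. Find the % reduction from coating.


Percentage reduction = (1 - coated/uncoated) * 100
  Ratio = 0.09 / 0.84 = 0.1071
  Reduction = (1 - 0.1071) * 100 = 89.3%

89.3%


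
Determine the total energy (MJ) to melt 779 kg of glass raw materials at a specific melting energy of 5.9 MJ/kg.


Total energy = mass * specific energy
  E = 779 * 5.9 = 4596.1 MJ

4596.1 MJ


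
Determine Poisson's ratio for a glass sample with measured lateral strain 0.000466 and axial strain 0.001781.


Poisson's ratio: nu = lateral strain / axial strain
  nu = 0.000466 / 0.001781 = 0.2617

0.2617


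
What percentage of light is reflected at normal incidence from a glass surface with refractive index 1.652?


Fresnel reflectance at normal incidence:
  R = ((n - 1)/(n + 1))^2
  (n - 1)/(n + 1) = (1.652 - 1)/(1.652 + 1) = 0.245852
  R = 0.245852^2 = 0.0604432
  R(%) = 0.0604432 * 100 = 6.044%

6.044%


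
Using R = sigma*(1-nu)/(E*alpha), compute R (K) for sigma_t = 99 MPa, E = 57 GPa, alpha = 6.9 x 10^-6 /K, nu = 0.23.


Thermal shock resistance: R = sigma * (1 - nu) / (E * alpha)
  Numerator = 99 * (1 - 0.23) = 76.23
  Denominator = 57 * 1000 * (6.9 x 10^-6) = 0.3933
  R = 76.23 / 0.3933 = 193.8 K

193.8 K


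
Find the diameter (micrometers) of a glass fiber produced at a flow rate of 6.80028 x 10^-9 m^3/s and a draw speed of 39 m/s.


Cross-sectional area from continuity:
  A = Q / v = 6.80028 x 10^-9 / 39 = 1.743662 x 10^-10 m^2
Diameter from circular cross-section:
  d = sqrt(4A / pi) * 10^6 (m -> um)
  d = sqrt(4 * 1.743662 x 10^-10 / pi) * 10^6 = 14.9 um

14.9 um


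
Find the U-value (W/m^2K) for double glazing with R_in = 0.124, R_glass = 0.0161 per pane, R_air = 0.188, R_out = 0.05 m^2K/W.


Total thermal resistance (series):
  R_total = R_in + R_glass + R_air + R_glass + R_out
  R_total = 0.124 + 0.0161 + 0.188 + 0.0161 + 0.05 = 0.3942 m^2K/W
U-value = 1 / R_total = 1 / 0.3942 = 2.537 W/m^2K

2.537 W/m^2K


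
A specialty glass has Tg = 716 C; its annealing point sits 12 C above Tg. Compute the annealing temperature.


The annealing temperature is Tg plus the offset:
  T_anneal = 716 + 12 = 728 C

728 C


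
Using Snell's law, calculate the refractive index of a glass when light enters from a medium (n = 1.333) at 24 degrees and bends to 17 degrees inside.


Apply Snell's law: n1 * sin(theta1) = n2 * sin(theta2)
  n2 = n1 * sin(theta1) / sin(theta2)
  sin(24) = 0.406737
  sin(17) = 0.292372
  n2 = 1.333 * 0.406737 / 0.292372 = 1.8544

1.8544


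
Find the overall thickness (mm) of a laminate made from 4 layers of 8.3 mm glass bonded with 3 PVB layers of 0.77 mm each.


Total thickness = glass contribution + PVB contribution
  Glass: 4 * 8.3 = 33.2 mm
  PVB: 3 * 0.77 = 2.31 mm
  Total = 33.2 + 2.31 = 35.51 mm

35.51 mm


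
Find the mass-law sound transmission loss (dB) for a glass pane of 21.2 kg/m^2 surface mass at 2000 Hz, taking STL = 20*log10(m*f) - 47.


Mass law: STL = 20 * log10(m * f) - 47
  m * f = 21.2 * 2000 = 42400
  log10(42400) = 4.62737
  STL = 20 * 4.62737 - 47 = 92.5474 - 47 = 45.5 dB

45.5 dB


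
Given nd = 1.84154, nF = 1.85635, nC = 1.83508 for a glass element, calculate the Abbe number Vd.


Abbe number formula: Vd = (nd - 1) / (nF - nC)
  nd - 1 = 1.84154 - 1 = 0.84154
  nF - nC = 1.85635 - 1.83508 = 0.02127
  Vd = 0.84154 / 0.02127 = 39.56

39.56


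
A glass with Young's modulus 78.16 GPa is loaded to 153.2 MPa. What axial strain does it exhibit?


Rearrange E = sigma / epsilon:
  epsilon = sigma / E
  E (MPa) = 78.16 * 1000 = 78160
  epsilon = 153.2 / 78160 = 0.00196

0.00196


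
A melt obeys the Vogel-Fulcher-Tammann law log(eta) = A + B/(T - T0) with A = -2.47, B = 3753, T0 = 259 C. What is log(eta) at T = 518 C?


VFT equation: log(eta) = A + B / (T - T0)
  T - T0 = 518 - 259 = 259
  B / (T - T0) = 3753 / 259 = 14.49
  log(eta) = -2.47 + 14.49 = 12.02

12.02


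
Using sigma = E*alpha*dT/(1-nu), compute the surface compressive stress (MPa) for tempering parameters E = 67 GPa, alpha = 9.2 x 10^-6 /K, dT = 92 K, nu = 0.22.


Tempering stress: sigma = E * alpha * dT / (1 - nu)
  E (MPa) = 67 * 1000 = 67000
  Numerator = 67000 * (9.2 x 10^-6) * 92 = 56.7088
  Denominator = 1 - 0.22 = 0.78
  sigma = 56.7088 / 0.78 = 72.7 MPa

72.7 MPa


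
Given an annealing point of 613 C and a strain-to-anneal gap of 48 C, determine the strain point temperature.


Strain point = annealing point - difference:
  T_strain = 613 - 48 = 565 C

565 C


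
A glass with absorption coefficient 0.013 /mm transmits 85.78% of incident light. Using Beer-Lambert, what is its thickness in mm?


Rearrange T = exp(-alpha * thickness):
  thickness = -ln(T) / alpha
  T = 85.78/100 = 0.8578
  ln(T) = -0.15338
  -ln(T) = 0.15338
  thickness = 0.15338 / 0.013 = 11.8 mm

11.8 mm


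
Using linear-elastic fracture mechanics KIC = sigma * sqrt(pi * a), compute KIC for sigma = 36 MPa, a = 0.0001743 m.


Fracture toughness: KIC = sigma * sqrt(pi * a)
  pi * a = pi * 0.0001743 = 0.00054758
  sqrt(pi * a) = 0.0234
  KIC = 36 * 0.0234 = 0.842 MPa*sqrt(m)

0.842 MPa*sqrt(m)


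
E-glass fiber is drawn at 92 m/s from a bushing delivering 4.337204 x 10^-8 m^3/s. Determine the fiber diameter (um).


Cross-sectional area from continuity:
  A = Q / v = 4.337204 x 10^-8 / 92 = 4.714352 x 10^-10 m^2
Diameter from circular cross-section:
  d = sqrt(4A / pi) * 10^6 (m -> um)
  d = sqrt(4 * 4.714352 x 10^-10 / pi) * 10^6 = 24.5 um

24.5 um


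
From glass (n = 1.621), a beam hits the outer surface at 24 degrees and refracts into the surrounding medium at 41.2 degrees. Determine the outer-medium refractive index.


Apply Snell's law: n1 * sin(theta1) = n2 * sin(theta2)
  n2 = n1 * sin(theta1) / sin(theta2)
  sin(24) = 0.406737
  sin(41.2) = 0.658689
  n2 = 1.621 * 0.406737 / 0.658689 = 1.001

1.001


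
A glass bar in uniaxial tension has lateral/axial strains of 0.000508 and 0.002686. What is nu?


Poisson's ratio: nu = lateral strain / axial strain
  nu = 0.000508 / 0.002686 = 0.1891

0.1891


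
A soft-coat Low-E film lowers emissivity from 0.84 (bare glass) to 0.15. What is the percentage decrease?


Percentage reduction = (1 - coated/uncoated) * 100
  Ratio = 0.15 / 0.84 = 0.1786
  Reduction = (1 - 0.1786) * 100 = 82.1%

82.1%


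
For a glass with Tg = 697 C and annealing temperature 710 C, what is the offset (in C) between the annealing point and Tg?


Offset = T_anneal - Tg:
  offset = 710 - 697 = 13 C

13 C


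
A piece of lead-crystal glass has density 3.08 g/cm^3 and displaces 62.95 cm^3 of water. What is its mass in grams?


Rearrange rho = m / V:
  m = rho * V
  m = 3.08 * 62.95 = 193.886 g

193.886 g


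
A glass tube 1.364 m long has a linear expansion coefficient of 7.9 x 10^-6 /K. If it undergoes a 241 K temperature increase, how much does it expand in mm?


Thermal expansion formula: dL = alpha * L0 * dT
  dL = (7.9 x 10^-6) * 1.364 * 241 = 0.00259692 m
Convert to mm: 0.00259692 * 1000 = 2.5969 mm

2.5969 mm


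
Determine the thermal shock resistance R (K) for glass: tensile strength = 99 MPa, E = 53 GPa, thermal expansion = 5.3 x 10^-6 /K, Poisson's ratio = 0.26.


Thermal shock resistance: R = sigma * (1 - nu) / (E * alpha)
  Numerator = 99 * (1 - 0.26) = 73.26
  Denominator = 53 * 1000 * (5.3 x 10^-6) = 0.2809
  R = 73.26 / 0.2809 = 260.8 K

260.8 K


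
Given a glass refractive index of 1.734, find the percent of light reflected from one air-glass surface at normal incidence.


Fresnel reflectance at normal incidence:
  R = ((n - 1)/(n + 1))^2
  (n - 1)/(n + 1) = (1.734 - 1)/(1.734 + 1) = 0.268471
  R = 0.268471^2 = 0.0720767
  R(%) = 0.0720767 * 100 = 7.208%

7.208%


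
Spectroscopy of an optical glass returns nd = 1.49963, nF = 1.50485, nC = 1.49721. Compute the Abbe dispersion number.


Abbe number formula: Vd = (nd - 1) / (nF - nC)
  nd - 1 = 1.49963 - 1 = 0.49963
  nF - nC = 1.50485 - 1.49721 = 0.00764
  Vd = 0.49963 / 0.00764 = 65.4

65.4


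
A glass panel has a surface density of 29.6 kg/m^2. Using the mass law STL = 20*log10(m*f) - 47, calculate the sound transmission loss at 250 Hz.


Mass law: STL = 20 * log10(m * f) - 47
  m * f = 29.6 * 250 = 7400
  log10(7400) = 3.86923
  STL = 20 * 3.86923 - 47 = 77.3846 - 47 = 30.4 dB

30.4 dB


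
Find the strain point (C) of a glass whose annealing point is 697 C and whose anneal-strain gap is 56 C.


Strain point = annealing point - difference:
  T_strain = 697 - 56 = 641 C

641 C


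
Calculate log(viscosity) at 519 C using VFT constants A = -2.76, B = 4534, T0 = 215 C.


VFT equation: log(eta) = A + B / (T - T0)
  T - T0 = 519 - 215 = 304
  B / (T - T0) = 4534 / 304 = 14.914
  log(eta) = -2.76 + 14.914 = 12.154

12.154


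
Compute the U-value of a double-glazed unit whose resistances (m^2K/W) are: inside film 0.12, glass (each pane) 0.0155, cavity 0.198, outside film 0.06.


Total thermal resistance (series):
  R_total = R_in + R_glass + R_air + R_glass + R_out
  R_total = 0.12 + 0.0155 + 0.198 + 0.0155 + 0.06 = 0.409 m^2K/W
U-value = 1 / R_total = 1 / 0.409 = 2.445 W/m^2K

2.445 W/m^2K


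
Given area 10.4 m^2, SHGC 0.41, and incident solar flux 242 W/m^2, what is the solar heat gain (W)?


Solar heat gain: Q = Area * SHGC * Irradiance
  Q = 10.4 * 0.41 * 242 = 1031.9 W

1031.9 W


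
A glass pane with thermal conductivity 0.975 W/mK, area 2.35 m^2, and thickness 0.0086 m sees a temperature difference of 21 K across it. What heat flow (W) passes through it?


Fourier's law: Q = k * A * dT / t
  Q = 0.975 * 2.35 * 21 / 0.0086
  Q = 48.11625 / 0.0086 = 5594.9 W

5594.9 W


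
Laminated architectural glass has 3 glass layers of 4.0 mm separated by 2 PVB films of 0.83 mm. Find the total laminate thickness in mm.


Total thickness = glass contribution + PVB contribution
  Glass: 3 * 4.0 = 12.0 mm
  PVB: 2 * 0.83 = 1.66 mm
  Total = 12.0 + 1.66 = 13.66 mm

13.66 mm


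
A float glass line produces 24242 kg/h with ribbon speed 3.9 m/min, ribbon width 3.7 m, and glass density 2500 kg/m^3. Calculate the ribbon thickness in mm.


Ribbon cross-section from mass balance:
  Volume rate = throughput / density = 24242 / 2500 = 9.6968 m^3/h
  thickness = volume rate / (speed * 60 * width), i.e.
  thickness = throughput / (60 * speed * width * density) * 1000
  thickness = 24242 / (60 * 3.9 * 3.7 * 2500) * 1000 = 11.2 mm

11.2 mm


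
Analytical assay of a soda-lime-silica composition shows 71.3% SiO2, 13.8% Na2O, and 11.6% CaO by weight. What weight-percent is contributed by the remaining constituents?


Sum the three major oxides:
  SiO2 + Na2O + CaO = 71.3 + 13.8 + 11.6 = 96.7%
Subtract from 100%:
  Others = 100 - 96.7 = 3.3%

3.3%


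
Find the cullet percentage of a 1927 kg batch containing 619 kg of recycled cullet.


Cullet ratio = (cullet mass / total batch mass) * 100
  Ratio = 619 / 1927 * 100 = 32.12%

32.12%


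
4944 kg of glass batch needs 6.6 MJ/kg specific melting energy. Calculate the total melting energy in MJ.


Total energy = mass * specific energy
  E = 4944 * 6.6 = 32630.4 MJ

32630.4 MJ


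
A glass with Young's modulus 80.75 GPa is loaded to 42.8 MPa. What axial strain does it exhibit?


Rearrange E = sigma / epsilon:
  epsilon = sigma / E
  E (MPa) = 80.75 * 1000 = 80750
  epsilon = 42.8 / 80750 = 0.00053

0.00053


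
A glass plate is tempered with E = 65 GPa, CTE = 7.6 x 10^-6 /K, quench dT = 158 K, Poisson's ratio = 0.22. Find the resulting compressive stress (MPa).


Tempering stress: sigma = E * alpha * dT / (1 - nu)
  E (MPa) = 65 * 1000 = 65000
  Numerator = 65000 * (7.6 x 10^-6) * 158 = 78.052
  Denominator = 1 - 0.22 = 0.78
  sigma = 78.052 / 0.78 = 100.1 MPa

100.1 MPa


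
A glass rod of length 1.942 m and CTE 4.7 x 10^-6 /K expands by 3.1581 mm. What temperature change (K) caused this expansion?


Rearrange dL = alpha * L0 * dT for dT:
  dT = dL / (alpha * L0)
  dL (m) = 3.1581 / 1000 = 0.0031581
  dT = 0.0031581 / ((4.7 x 10^-6) * 1.942) = 346.0 K

346.0 K


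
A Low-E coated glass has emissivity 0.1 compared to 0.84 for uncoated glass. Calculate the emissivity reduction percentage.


Percentage reduction = (1 - coated/uncoated) * 100
  Ratio = 0.1 / 0.84 = 0.119
  Reduction = (1 - 0.119) * 100 = 88.1%

88.1%


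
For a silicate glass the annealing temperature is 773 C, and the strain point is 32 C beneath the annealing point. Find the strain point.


Strain point = annealing point - difference:
  T_strain = 773 - 32 = 741 C

741 C


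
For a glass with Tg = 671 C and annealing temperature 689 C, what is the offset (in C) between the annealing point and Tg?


Offset = T_anneal - Tg:
  offset = 689 - 671 = 18 C

18 C


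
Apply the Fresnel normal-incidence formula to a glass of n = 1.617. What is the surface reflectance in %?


Fresnel reflectance at normal incidence:
  R = ((n - 1)/(n + 1))^2
  (n - 1)/(n + 1) = (1.617 - 1)/(1.617 + 1) = 0.235766
  R = 0.235766^2 = 0.0555856
  R(%) = 0.0555856 * 100 = 5.559%

5.559%


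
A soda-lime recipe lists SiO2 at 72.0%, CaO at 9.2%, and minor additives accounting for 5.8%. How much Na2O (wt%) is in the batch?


Pieces sum to 100%:
  Na2O = 100 - (SiO2 + CaO + others)
  Na2O = 100 - (72.0 + 9.2 + 5.8) = 13.0%

13.0%


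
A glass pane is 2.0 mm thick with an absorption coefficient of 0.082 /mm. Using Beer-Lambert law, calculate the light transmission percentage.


Beer-Lambert law: T = exp(-alpha * thickness)
  exponent = -0.082 * 2.0 = -0.164
  T = exp(-0.164) = 0.8487
  Percentage = 0.8487 * 100 = 84.87%

84.87%


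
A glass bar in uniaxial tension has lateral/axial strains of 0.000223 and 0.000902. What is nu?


Poisson's ratio: nu = lateral strain / axial strain
  nu = 0.000223 / 0.000902 = 0.2472

0.2472


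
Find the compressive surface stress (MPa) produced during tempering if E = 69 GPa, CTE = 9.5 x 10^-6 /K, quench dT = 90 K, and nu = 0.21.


Tempering stress: sigma = E * alpha * dT / (1 - nu)
  E (MPa) = 69 * 1000 = 69000
  Numerator = 69000 * (9.5 x 10^-6) * 90 = 58.995
  Denominator = 1 - 0.21 = 0.79
  sigma = 58.995 / 0.79 = 74.7 MPa

74.7 MPa


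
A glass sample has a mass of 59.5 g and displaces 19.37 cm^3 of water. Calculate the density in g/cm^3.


Use the definition of density:
  rho = mass / volume
  rho = 59.5 / 19.37 = 3.072 g/cm^3

3.072 g/cm^3


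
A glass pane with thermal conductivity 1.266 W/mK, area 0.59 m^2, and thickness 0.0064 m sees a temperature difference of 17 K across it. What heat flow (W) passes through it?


Fourier's law: Q = k * A * dT / t
  Q = 1.266 * 0.59 * 17 / 0.0064
  Q = 12.69798 / 0.0064 = 1984.1 W

1984.1 W


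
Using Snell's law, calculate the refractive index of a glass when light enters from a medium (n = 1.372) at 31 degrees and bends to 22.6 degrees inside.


Apply Snell's law: n1 * sin(theta1) = n2 * sin(theta2)
  n2 = n1 * sin(theta1) / sin(theta2)
  sin(31) = 0.515038
  sin(22.6) = 0.384295
  n2 = 1.372 * 0.515038 / 0.384295 = 1.8388

1.8388


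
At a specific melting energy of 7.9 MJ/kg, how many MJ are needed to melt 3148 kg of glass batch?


Total energy = mass * specific energy
  E = 3148 * 7.9 = 24869.2 MJ

24869.2 MJ


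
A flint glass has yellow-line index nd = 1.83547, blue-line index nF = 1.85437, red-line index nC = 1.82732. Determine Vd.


Abbe number formula: Vd = (nd - 1) / (nF - nC)
  nd - 1 = 1.83547 - 1 = 0.83547
  nF - nC = 1.85437 - 1.82732 = 0.02705
  Vd = 0.83547 / 0.02705 = 30.89

30.89


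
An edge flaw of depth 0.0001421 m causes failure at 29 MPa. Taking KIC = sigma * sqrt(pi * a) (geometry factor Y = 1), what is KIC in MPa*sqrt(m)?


Fracture toughness: KIC = sigma * sqrt(pi * a)
  pi * a = pi * 0.0001421 = 0.00044642
  sqrt(pi * a) = 0.021129
  KIC = 29 * 0.021129 = 0.613 MPa*sqrt(m)

0.613 MPa*sqrt(m)


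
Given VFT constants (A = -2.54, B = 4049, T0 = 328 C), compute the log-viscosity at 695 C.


VFT equation: log(eta) = A + B / (T - T0)
  T - T0 = 695 - 328 = 367
  B / (T - T0) = 4049 / 367 = 11.033
  log(eta) = -2.54 + 11.033 = 8.493

8.493


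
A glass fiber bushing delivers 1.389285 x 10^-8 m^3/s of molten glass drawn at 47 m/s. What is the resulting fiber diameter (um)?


Cross-sectional area from continuity:
  A = Q / v = 1.389285 x 10^-8 / 47 = 2.955926 x 10^-10 m^2
Diameter from circular cross-section:
  d = sqrt(4A / pi) * 10^6 (m -> um)
  d = sqrt(4 * 2.955926 x 10^-10 / pi) * 10^6 = 19.4 um

19.4 um


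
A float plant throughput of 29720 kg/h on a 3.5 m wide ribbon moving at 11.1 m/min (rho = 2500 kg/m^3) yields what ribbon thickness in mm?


Ribbon cross-section from mass balance:
  Volume rate = throughput / density = 29720 / 2500 = 11.888 m^3/h
  thickness = volume rate / (speed * 60 * width), i.e.
  thickness = throughput / (60 * speed * width * density) * 1000
  thickness = 29720 / (60 * 11.1 * 3.5 * 2500) * 1000 = 5.1 mm

5.1 mm


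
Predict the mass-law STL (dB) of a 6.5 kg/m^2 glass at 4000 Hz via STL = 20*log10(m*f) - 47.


Mass law: STL = 20 * log10(m * f) - 47
  m * f = 6.5 * 4000 = 26000
  log10(26000) = 4.41497
  STL = 20 * 4.41497 - 47 = 88.2994 - 47 = 41.3 dB

41.3 dB


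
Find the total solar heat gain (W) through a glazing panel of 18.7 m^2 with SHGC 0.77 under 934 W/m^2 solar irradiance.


Solar heat gain: Q = Area * SHGC * Irradiance
  Q = 18.7 * 0.77 * 934 = 13448.7 W

13448.7 W


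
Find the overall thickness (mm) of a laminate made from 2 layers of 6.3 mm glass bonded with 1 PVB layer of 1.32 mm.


Total thickness = glass contribution + PVB contribution
  Glass: 2 * 6.3 = 12.6 mm
  PVB: 1 * 1.32 = 1.32 mm
  Total = 12.6 + 1.32 = 13.92 mm

13.92 mm


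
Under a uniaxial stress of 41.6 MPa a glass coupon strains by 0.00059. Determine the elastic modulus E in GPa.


Young's modulus: E = stress / strain
  E = 41.6 MPa / 0.00059 = 70508.47 MPa
Convert to GPa: 70508.47 / 1000 = 70.51 GPa

70.51 GPa


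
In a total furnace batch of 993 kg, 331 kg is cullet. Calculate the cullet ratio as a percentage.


Cullet ratio = (cullet mass / total batch mass) * 100
  Ratio = 331 / 993 * 100 = 33.33%

33.33%


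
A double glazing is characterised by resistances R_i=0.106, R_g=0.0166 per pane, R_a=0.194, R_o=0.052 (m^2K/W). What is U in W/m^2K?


Total thermal resistance (series):
  R_total = R_in + R_glass + R_air + R_glass + R_out
  R_total = 0.106 + 0.0166 + 0.194 + 0.0166 + 0.052 = 0.3852 m^2K/W
U-value = 1 / R_total = 1 / 0.3852 = 2.596 W/m^2K

2.596 W/m^2K


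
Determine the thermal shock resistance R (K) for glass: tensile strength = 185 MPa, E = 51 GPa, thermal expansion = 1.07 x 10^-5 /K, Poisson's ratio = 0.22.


Thermal shock resistance: R = sigma * (1 - nu) / (E * alpha)
  Numerator = 185 * (1 - 0.22) = 144.3
  Denominator = 51 * 1000 * (1.07 x 10^-5) = 0.5457
  R = 144.3 / 0.5457 = 264.4 K

264.4 K


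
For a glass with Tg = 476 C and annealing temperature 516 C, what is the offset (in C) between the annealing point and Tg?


Offset = T_anneal - Tg:
  offset = 516 - 476 = 40 C

40 C
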